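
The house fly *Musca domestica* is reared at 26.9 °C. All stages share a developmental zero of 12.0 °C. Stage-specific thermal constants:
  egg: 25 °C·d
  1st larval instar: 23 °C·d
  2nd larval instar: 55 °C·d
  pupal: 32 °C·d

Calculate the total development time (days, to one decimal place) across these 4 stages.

Daily accumulation at 26.9 °C = 26.9 − 12.0 = 14.9 DD/day.
Total K = 25 + 23 + 55 + 32 = 135 DD.
Total duration = 135 / 14.9 = 9.060 ≈ 9.1 days.

9.1 days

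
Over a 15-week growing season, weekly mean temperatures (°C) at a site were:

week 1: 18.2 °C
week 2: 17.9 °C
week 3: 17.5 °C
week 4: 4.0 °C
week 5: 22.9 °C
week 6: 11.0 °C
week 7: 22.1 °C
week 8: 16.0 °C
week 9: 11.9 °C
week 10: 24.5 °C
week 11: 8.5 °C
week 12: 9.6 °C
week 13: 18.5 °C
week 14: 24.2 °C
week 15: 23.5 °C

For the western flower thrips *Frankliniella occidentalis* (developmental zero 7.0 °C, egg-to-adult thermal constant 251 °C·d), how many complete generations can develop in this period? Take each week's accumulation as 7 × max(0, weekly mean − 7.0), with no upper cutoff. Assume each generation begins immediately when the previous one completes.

Weekly DD (7 × max(0, T̄ − 7.0)): 78.4, 76.3, 73.5, 0.0, 111.3, 28.0, 105.7, 63.0, 34.3, 122.5, 10.5, 18.2, 80.5, 120.4, 115.5.
Season total = 1038.1 DD.
Complete generations = ⌊1038.1 / 251⌋ = 4.

4 generations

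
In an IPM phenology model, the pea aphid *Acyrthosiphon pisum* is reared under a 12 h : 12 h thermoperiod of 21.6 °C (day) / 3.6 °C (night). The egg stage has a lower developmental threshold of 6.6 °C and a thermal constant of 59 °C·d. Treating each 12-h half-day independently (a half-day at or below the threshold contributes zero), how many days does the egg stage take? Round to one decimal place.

7.9 days

Day half: max(0, 21.6 − 6.6) × 0.5 = 15.0 × 0.5 = 7.50 DD.
Night half: max(0, 3.6 − 6.6) × 0.5 = 0.0 × 0.5 = 0.00 DD.
Per 24 h: 7.50 DD/day.
Duration = 59 / 7.50 = 7.867 ≈ 7.9 days.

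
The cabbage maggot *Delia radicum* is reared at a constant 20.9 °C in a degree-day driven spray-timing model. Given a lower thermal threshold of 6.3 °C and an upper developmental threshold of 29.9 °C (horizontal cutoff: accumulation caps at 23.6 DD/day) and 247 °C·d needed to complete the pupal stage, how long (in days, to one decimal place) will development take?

16.9 days

Daily accumulation = 20.9 − 6.3 = 14.6 DD/day.
Duration = 247 / 14.6 = 16.918 ≈ 16.9 days.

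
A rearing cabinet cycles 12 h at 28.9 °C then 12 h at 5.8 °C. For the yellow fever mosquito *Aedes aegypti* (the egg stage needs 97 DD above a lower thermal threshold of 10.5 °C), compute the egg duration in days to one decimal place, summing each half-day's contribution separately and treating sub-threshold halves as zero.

Day half: max(0, 28.9 − 10.5) × 0.5 = 18.4 × 0.5 = 9.20 DD.
Night half: max(0, 5.8 − 10.5) × 0.5 = 0.0 × 0.5 = 0.00 DD.
Per 24 h: 9.20 DD/day.
Duration = 97 / 9.20 = 10.543 ≈ 10.5 days.

10.5 days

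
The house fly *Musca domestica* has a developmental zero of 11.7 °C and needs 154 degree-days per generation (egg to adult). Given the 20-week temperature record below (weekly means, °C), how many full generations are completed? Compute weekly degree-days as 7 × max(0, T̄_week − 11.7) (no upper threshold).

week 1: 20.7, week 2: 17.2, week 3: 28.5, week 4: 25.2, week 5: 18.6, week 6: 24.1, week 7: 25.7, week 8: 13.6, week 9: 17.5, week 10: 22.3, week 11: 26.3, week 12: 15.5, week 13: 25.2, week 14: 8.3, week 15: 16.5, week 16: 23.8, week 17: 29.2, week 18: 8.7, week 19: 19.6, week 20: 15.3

Weekly DD (7 × max(0, T̄ − 11.7)): 63.0, 38.5, 117.6, 94.5, 48.3, 86.8, 98.0, 13.3, 40.6, 74.2, 102.2, 26.6, 94.5, 0.0, 33.6, 84.7, 122.5, 0.0, 55.3, 25.2.
Season total = 1219.4 DD.
Complete generations = ⌊1219.4 / 154⌋ = 7.

7 generations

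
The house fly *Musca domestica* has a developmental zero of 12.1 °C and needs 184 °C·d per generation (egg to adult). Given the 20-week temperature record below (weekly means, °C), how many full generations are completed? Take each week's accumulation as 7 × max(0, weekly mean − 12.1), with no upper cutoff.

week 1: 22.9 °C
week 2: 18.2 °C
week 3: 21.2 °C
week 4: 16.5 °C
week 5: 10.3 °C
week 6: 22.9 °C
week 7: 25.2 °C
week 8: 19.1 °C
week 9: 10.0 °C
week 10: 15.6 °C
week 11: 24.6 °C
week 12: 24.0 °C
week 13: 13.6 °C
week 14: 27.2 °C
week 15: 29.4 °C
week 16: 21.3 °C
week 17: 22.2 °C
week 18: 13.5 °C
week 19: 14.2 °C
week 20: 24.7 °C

Weekly DD (7 × max(0, T̄ − 12.1)): 75.6, 42.7, 63.7, 30.8, 0.0, 75.6, 91.7, 49.0, 0.0, 24.5, 87.5, 83.3, 10.5, 105.7, 121.1, 64.4, 70.7, 9.8, 14.7, 88.2.
Season total = 1109.5 DD.
Complete generations = ⌊1109.5 / 184⌋ = 6.

6 generations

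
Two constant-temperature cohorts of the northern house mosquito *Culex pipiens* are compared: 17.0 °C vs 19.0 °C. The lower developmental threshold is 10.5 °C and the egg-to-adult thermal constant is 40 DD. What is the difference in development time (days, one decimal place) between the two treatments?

1.4 days

At 17.0 °C: 40 / (17.0 − 10.5) = 40 / 6.5 = 6.154 d.
At 19.0 °C: 40 / (19.0 − 10.5) = 40 / 8.5 = 4.706 d.
Difference = |6.154 − 4.706| = 1.448 ≈ 1.4 days.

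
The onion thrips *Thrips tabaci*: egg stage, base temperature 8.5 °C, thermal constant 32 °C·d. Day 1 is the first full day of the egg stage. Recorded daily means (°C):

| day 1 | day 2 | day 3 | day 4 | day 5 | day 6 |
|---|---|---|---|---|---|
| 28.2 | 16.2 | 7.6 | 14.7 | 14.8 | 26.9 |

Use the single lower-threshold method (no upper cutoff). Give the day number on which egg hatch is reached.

day 4

Daily DD above 8.5 °C: 19.7, 7.7, 0.0, 6.2, 6.3, 18.4.
Cumulative: 19.7, 27.4, 27.4, 33.6, 39.9, 58.3.
The total first reaches 32 DD on day 4.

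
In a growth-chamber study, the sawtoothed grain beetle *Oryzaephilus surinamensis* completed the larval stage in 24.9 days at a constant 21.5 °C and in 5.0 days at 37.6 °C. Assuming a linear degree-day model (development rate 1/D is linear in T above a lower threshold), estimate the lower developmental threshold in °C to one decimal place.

17.5 °C

Under the model K = D·(T − T_b), so D₁·(T₁ − T_b) = D₂·(T₂ − T_b).
24.9·(21.5 − T_b) = 5.0·(37.6 − T_b)
T_b = (24.9·21.5 − 5.0·37.6) / (24.9 − 5.0) = 347.35 / 19.9 = 17.455 °C ≈ 17.5 °C.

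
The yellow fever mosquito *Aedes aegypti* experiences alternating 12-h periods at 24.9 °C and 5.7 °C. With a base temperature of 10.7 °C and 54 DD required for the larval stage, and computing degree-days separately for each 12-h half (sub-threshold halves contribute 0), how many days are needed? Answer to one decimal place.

7.6 days

Day half: max(0, 24.9 − 10.7) × 0.5 = 14.2 × 0.5 = 7.10 DD.
Night half: max(0, 5.7 − 10.7) × 0.5 = 0.0 × 0.5 = 0.00 DD.
Per 24 h: 7.10 DD/day.
Duration = 54 / 7.10 = 7.606 ≈ 7.6 days.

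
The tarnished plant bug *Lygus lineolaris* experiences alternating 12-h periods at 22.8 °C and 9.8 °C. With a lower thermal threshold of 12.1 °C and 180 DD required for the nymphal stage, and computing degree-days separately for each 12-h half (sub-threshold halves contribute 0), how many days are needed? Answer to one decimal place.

Day half: max(0, 22.8 − 12.1) × 0.5 = 10.7 × 0.5 = 5.35 DD.
Night half: max(0, 9.8 − 12.1) × 0.5 = 0.0 × 0.5 = 0.00 DD.
Per 24 h: 5.35 DD/day.
Duration = 180 / 5.35 = 33.645 ≈ 33.6 days.

33.6 days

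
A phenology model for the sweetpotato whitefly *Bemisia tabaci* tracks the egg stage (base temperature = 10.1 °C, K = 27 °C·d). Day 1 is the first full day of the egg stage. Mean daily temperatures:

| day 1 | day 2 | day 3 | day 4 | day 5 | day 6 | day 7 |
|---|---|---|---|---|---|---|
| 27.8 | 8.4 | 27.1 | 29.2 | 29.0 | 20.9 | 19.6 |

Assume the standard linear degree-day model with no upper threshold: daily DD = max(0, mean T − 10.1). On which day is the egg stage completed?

Daily DD above 10.1 °C: 17.7, 0.0, 17.0, 19.1, 18.9, 10.8, 9.5.
Cumulative: 17.7, 17.7, 34.7, 53.8, 72.7, 83.5, 93.0.
The total first reaches 27 DD on day 3.

day 3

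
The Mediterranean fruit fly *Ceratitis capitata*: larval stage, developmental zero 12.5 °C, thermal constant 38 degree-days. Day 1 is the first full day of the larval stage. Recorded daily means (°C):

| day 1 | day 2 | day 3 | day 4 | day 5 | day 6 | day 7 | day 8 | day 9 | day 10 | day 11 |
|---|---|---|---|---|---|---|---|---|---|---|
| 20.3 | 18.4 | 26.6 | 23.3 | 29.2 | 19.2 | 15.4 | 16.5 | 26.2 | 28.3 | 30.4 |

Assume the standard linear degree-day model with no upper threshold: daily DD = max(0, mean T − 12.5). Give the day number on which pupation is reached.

day 4

Daily DD above 12.5 °C: 7.8, 5.9, 14.1, 10.8, 16.7, 6.7, 2.9, 4.0, 13.7, 15.8, 17.9.
Cumulative: 7.8, 13.7, 27.8, 38.6, 55.3, 62.0, 64.9, 68.9, 82.6, 98.4, 116.3.
The total first reaches 38 DD on day 4.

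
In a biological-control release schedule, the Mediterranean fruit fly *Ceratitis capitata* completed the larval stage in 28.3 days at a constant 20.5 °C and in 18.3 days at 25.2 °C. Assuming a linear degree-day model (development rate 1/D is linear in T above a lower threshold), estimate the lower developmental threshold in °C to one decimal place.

11.9 °C

Equal thermal constants: D₁(T₁ − T_b) = D₂(T₂ − T_b).
28.3·(20.5 − T_b) = 18.3·(25.2 − T_b)
T_b = (28.3·20.5 − 18.3·25.2) / (28.3 − 18.3) = 118.99 / 10.0 = 11.899 °C ≈ 11.9 °C.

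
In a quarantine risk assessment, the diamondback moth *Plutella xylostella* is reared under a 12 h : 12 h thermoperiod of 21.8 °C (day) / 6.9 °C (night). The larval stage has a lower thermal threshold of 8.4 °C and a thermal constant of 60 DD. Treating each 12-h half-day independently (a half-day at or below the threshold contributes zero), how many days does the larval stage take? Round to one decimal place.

Day half: max(0, 21.8 − 8.4) × 0.5 = 13.4 × 0.5 = 6.70 DD.
Night half: max(0, 6.9 − 8.4) × 0.5 = 0.0 × 0.5 = 0.00 DD.
Per 24 h: 6.70 DD/day.
Duration = 60 / 6.70 = 8.955 ≈ 9.0 days.

9.0 days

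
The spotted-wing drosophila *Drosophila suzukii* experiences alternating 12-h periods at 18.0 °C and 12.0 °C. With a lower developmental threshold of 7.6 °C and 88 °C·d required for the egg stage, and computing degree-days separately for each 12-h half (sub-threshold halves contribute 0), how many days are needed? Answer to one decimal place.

Day half: max(0, 18.0 − 7.6) × 0.5 = 10.4 × 0.5 = 5.20 DD.
Night half: max(0, 12.0 − 7.6) × 0.5 = 4.4 × 0.5 = 2.20 DD.
Per 24 h: 7.40 DD/day.
Duration = 88 / 7.40 = 11.892 ≈ 11.9 days.

11.9 days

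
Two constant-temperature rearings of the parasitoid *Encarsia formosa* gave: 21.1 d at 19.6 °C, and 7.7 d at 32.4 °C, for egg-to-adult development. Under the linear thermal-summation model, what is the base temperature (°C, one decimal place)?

Under the model K = D·(T − T_b), so D₁·(T₁ − T_b) = D₂·(T₂ − T_b).
21.1·(19.6 − T_b) = 7.7·(32.4 − T_b)
T_b = (21.1·19.6 − 7.7·32.4) / (21.1 − 7.7) = 164.08 / 13.4 = 12.245 °C ≈ 12.2 °C.

12.2 °C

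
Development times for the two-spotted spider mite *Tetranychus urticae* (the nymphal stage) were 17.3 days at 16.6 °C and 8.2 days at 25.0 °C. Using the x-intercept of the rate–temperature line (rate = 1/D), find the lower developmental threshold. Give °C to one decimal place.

9.0 °C

Linear rate model ⇒ the product D·(T − T_b) is constant across temperatures.
17.3·(16.6 − T_b) = 8.2·(25.0 − T_b)
T_b = (17.3·16.6 − 8.2·25.0) / (17.3 − 8.2) = 82.18 / 9.1 = 9.031 °C ≈ 9.0 °C.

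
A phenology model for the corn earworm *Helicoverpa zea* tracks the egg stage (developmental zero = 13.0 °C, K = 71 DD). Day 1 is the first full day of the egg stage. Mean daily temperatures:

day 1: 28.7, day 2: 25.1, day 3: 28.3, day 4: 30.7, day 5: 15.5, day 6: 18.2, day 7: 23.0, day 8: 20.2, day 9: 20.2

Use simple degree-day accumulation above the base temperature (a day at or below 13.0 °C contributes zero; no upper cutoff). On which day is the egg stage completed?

day 7

Daily DD above 13.0 °C: 15.7, 12.1, 15.3, 17.7, 2.5, 5.2, 10.0, 7.2, 7.2.
Cumulative: 15.7, 27.8, 43.1, 60.8, 63.3, 68.5, 78.5, 85.7, 92.9.
The total first reaches 71 DD on day 7.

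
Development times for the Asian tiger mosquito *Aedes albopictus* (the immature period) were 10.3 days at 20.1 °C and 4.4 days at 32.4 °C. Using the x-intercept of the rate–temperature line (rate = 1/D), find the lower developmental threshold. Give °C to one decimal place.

Under the model K = D·(T − T_b), so D₁·(T₁ − T_b) = D₂·(T₂ − T_b).
10.3·(20.1 − T_b) = 4.4·(32.4 − T_b)
T_b = (10.3·20.1 − 4.4·32.4) / (10.3 − 4.4) = 64.47 / 5.9 = 10.927 °C ≈ 10.9 °C.

10.9 °C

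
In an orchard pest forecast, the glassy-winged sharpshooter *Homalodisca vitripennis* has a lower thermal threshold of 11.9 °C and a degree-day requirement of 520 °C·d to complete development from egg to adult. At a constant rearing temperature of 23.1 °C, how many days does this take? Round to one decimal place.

46.4 days

Daily accumulation = 23.1 − 11.9 = 11.2 DD/day.
Duration = 520 / 11.2 = 46.429 ≈ 46.4 days.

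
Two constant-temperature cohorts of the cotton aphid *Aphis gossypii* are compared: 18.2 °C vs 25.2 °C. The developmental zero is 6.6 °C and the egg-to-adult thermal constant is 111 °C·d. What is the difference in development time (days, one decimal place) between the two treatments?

At 18.2 °C: 111 / (18.2 − 6.6) = 111 / 11.6 = 9.569 d.
At 25.2 °C: 111 / (25.2 − 6.6) = 111 / 18.6 = 5.968 d.
Difference = |9.569 − 5.968| = 3.601 ≈ 3.6 days.

3.6 days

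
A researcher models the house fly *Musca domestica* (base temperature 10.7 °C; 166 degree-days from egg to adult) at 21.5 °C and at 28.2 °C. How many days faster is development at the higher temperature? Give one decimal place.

5.9 days

At 21.5 °C: 166 / (21.5 − 10.7) = 166 / 10.8 = 15.370 d.
At 28.2 °C: 166 / (28.2 − 10.7) = 166 / 17.5 = 9.486 d.
Difference = |15.370 − 9.486| = 5.885 ≈ 5.9 days.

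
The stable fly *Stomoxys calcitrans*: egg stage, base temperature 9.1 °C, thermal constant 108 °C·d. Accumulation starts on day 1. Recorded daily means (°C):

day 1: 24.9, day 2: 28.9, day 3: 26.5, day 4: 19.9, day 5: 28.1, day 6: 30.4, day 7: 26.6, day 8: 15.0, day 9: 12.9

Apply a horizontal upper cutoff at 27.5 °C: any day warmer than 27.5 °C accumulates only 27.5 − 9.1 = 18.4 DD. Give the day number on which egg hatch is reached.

day 7

Daily DD above 9.1 °C (capped at 18.4): 15.8, 18.4, 17.4, 10.8, 18.4, 18.4, 17.5, 5.9, 3.8.
Cumulative: 15.8, 34.2, 51.6, 62.4, 80.8, 99.2, 116.7, 122.6, 126.4.
The total first reaches 108 DD on day 7.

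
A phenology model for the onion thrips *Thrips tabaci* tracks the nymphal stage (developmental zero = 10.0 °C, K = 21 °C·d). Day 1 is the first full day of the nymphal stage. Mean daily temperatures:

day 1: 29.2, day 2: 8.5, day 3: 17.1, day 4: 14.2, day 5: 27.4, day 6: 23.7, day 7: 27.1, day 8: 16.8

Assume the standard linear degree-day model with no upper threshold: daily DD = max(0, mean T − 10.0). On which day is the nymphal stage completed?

day 3

Daily DD above 10.0 °C: 19.2, 0.0, 7.1, 4.2, 17.4, 13.7, 17.1, 6.8.
Cumulative: 19.2, 19.2, 26.3, 30.5, 47.9, 61.6, 78.7, 85.5.
The total first reaches 21 DD on day 3.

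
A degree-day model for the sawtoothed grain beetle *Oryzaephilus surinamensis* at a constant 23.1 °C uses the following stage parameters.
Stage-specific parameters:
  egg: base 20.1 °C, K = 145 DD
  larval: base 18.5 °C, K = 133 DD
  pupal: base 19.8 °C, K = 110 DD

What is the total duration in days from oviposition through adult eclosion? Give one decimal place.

110.6 days

egg: 145 / (23.1 − 20.1) = 145 / 3.0 = 48.333 d.
larval: 133 / (23.1 − 18.5) = 133 / 4.6 = 28.913 d.
pupal: 110 / (23.1 − 19.8) = 110 / 3.3 = 33.333 d.
Sum = 110.580 ≈ 110.6 days.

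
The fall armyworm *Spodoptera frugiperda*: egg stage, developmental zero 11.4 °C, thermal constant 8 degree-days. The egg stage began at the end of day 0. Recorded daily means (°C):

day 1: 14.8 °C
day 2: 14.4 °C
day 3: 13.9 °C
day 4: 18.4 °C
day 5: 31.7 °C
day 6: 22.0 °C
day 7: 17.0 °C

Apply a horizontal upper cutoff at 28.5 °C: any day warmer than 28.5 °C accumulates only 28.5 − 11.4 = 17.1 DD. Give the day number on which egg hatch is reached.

day 3

Daily DD above 11.4 °C (capped at 17.1): 3.4, 3.0, 2.5, 7.0, 17.1, 10.6, 5.6.
Cumulative: 3.4, 6.4, 8.9, 15.9, 33.0, 43.6, 49.2.
The total first reaches 8 DD on day 3.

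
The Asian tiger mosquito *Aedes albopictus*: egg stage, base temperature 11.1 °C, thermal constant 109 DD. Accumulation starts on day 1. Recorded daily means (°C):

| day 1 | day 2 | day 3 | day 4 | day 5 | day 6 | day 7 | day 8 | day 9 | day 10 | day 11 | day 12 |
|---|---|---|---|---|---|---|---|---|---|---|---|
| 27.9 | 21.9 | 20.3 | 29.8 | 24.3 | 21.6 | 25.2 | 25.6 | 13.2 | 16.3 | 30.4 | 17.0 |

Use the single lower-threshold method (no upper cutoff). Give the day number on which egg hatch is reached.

day 9

Daily DD above 11.1 °C: 16.8, 10.8, 9.2, 18.7, 13.2, 10.5, 14.1, 14.5, 2.1, 5.2, 19.3, 5.9.
Cumulative: 16.8, 27.6, 36.8, 55.5, 68.7, 79.2, 93.3, 107.8, 109.9, 115.1, 134.4, 140.3.
The total first reaches 109 DD on day 9.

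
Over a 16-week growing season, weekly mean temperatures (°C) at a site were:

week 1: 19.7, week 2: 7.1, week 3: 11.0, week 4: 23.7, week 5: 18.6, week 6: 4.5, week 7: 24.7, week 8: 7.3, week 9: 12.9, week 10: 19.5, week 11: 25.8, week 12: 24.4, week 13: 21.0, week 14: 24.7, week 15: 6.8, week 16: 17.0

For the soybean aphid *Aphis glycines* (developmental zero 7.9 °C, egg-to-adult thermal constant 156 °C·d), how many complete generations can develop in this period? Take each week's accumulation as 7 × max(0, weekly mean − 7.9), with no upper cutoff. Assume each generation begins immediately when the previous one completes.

6 generations

Weekly DD (7 × max(0, T̄ − 7.9)): 82.6, 0.0, 21.7, 110.6, 74.9, 0.0, 117.6, 0.0, 35.0, 81.2, 125.3, 115.5, 91.7, 117.6, 0.0, 63.7.
Season total = 1037.4 DD.
Complete generations = ⌊1037.4 / 156⌋ = 6.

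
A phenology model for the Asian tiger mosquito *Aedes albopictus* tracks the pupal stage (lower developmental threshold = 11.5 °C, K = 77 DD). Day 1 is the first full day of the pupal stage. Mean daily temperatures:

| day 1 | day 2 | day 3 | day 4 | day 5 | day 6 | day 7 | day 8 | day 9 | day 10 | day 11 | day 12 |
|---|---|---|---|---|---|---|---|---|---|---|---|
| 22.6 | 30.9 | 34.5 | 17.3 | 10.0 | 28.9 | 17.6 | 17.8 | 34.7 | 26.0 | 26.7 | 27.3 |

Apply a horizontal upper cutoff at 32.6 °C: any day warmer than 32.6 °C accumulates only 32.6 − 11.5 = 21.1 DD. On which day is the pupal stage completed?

day 7

Daily DD above 11.5 °C (capped at 21.1): 11.1, 19.4, 21.1, 5.8, 0.0, 17.4, 6.1, 6.3, 21.1, 14.5, 15.2, 15.8.
Cumulative: 11.1, 30.5, 51.6, 57.4, 57.4, 74.8, 80.9, 87.2, 108.3, 122.8, 138.0, 153.8.
The total first reaches 77 DD on day 7.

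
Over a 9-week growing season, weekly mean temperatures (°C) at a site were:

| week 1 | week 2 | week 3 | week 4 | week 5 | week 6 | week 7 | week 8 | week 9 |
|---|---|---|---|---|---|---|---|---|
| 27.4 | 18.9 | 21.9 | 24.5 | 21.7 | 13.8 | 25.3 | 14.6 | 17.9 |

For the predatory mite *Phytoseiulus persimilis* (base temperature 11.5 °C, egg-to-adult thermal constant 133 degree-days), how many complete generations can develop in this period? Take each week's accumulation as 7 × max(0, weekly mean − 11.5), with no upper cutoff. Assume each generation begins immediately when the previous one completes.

Weekly DD (7 × max(0, T̄ − 11.5)): 111.3, 51.8, 72.8, 91.0, 71.4, 16.1, 96.6, 21.7, 44.8.
Season total = 577.5 DD.
Complete generations = ⌊577.5 / 133⌋ = 4.

4 generations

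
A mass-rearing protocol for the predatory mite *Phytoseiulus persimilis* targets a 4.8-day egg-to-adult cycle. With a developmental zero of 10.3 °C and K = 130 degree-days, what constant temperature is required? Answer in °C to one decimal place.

Required daily accumulation = 130 / 4.8 = 27.083 DD/day.
T = T_base + 27.083 = 10.3 + 27.083 = 37.383 ≈ 37.4 °C.

37.4 °C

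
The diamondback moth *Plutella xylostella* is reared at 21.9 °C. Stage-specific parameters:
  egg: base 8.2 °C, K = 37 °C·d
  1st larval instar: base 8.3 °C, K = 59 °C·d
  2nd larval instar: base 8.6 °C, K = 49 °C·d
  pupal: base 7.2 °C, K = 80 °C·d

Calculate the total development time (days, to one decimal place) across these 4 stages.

16.2 days

egg: 37 / (21.9 − 8.2) = 37 / 13.7 = 2.701 d.
1st larval instar: 59 / (21.9 − 8.3) = 59 / 13.6 = 4.338 d.
2nd larval instar: 49 / (21.9 − 8.6) = 49 / 13.3 = 3.684 d.
pupal: 80 / (21.9 − 7.2) = 80 / 14.7 = 5.442 d.
Sum = 16.165 ≈ 16.2 days.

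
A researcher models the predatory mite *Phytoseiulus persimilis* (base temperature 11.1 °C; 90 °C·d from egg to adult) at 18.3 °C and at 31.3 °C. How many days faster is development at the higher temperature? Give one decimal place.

At 18.3 °C: 90 / (18.3 − 11.1) = 90 / 7.2 = 12.500 d.
At 31.3 °C: 90 / (31.3 − 11.1) = 90 / 20.2 = 4.455 d.
Difference = |12.500 − 4.455| = 8.045 ≈ 8.0 days.

8.0 days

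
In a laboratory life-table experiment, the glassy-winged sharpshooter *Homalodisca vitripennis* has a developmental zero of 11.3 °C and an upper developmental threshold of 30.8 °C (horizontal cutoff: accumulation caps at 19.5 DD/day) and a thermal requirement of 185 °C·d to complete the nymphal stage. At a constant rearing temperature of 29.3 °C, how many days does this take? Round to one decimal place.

10.3 days

Daily accumulation = 29.3 − 11.3 = 18.0 DD/day.
Duration = 185 / 18.0 = 10.278 ≈ 10.3 days.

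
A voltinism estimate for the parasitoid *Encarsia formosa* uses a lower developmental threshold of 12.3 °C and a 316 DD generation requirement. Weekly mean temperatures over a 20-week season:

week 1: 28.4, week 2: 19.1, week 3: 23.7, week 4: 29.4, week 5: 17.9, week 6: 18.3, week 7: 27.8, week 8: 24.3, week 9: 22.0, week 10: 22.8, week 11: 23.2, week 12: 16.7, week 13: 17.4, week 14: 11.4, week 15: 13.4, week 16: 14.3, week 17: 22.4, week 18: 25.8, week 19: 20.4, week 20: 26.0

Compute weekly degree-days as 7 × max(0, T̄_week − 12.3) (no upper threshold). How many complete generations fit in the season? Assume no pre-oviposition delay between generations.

3 generations

Weekly DD (7 × max(0, T̄ − 12.3)): 112.7, 47.6, 79.8, 119.7, 39.2, 42.0, 108.5, 84.0, 67.9, 73.5, 76.3, 30.8, 35.7, 0.0, 7.7, 14.0, 70.7, 94.5, 56.7, 95.9.
Season total = 1257.2 DD.
Complete generations = ⌊1257.2 / 316⌋ = 3.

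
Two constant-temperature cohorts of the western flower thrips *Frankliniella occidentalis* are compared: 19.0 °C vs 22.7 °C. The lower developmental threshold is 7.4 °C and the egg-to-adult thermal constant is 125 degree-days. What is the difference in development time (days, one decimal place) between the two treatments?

2.6 days

At 19.0 °C: 125 / (19.0 − 7.4) = 125 / 11.6 = 10.776 d.
At 22.7 °C: 125 / (22.7 − 7.4) = 125 / 15.3 = 8.170 d.
Difference = |10.776 − 8.170| = 2.606 ≈ 2.6 days.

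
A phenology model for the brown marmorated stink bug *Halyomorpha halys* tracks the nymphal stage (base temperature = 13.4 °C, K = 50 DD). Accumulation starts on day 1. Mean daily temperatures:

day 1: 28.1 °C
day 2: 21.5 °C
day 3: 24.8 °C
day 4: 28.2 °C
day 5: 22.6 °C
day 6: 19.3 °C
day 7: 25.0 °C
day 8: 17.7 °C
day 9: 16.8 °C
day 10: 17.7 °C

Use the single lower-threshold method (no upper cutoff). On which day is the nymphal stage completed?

Daily DD above 13.4 °C: 14.7, 8.1, 11.4, 14.8, 9.2, 5.9, 11.6, 4.3, 3.4, 4.3.
Cumulative: 14.7, 22.8, 34.2, 49.0, 58.2, 64.1, 75.7, 80.0, 83.4, 87.7.
The total first reaches 50 DD on day 5.

day 5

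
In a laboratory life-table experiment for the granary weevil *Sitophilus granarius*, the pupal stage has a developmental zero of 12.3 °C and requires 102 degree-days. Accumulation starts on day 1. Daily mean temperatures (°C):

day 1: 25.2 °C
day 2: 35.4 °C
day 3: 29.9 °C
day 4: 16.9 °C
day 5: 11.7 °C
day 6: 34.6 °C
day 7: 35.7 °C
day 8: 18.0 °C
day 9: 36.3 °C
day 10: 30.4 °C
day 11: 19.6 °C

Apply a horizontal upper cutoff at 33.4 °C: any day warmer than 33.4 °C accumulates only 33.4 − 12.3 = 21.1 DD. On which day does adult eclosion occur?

Daily DD above 12.3 °C (capped at 21.1): 12.9, 21.1, 17.6, 4.6, 0.0, 21.1, 21.1, 5.7, 21.1, 18.1, 7.3.
Cumulative: 12.9, 34.0, 51.6, 56.2, 56.2, 77.3, 98.4, 104.1, 125.2, 143.3, 150.6.
The total first reaches 102 DD on day 8.

day 8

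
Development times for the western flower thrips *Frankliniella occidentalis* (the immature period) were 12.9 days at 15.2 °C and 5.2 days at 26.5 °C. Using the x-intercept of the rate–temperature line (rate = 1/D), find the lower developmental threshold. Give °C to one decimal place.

7.6 °C

Equal thermal constants: D₁(T₁ − T_b) = D₂(T₂ − T_b).
12.9·(15.2 − T_b) = 5.2·(26.5 − T_b)
T_b = (12.9·15.2 − 5.2·26.5) / (12.9 − 5.2) = 58.28 / 7.7 = 7.569 °C ≈ 7.6 °C.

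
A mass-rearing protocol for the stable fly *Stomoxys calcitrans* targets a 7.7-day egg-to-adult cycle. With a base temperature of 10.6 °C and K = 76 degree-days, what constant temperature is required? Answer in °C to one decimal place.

Required daily accumulation = 76 / 7.7 = 9.870 DD/day.
T = T_base + 9.870 = 10.6 + 9.870 = 20.470 ≈ 20.5 °C.

20.5 °C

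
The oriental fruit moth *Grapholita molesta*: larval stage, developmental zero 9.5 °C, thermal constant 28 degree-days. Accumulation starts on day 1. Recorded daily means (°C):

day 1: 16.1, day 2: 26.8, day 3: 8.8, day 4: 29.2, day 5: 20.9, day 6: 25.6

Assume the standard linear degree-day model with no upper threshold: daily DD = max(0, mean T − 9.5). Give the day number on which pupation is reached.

day 4

Daily DD above 9.5 °C: 6.6, 17.3, 0.0, 19.7, 11.4, 16.1.
Cumulative: 6.6, 23.9, 23.9, 43.6, 55.0, 71.1.
The total first reaches 28 DD on day 4.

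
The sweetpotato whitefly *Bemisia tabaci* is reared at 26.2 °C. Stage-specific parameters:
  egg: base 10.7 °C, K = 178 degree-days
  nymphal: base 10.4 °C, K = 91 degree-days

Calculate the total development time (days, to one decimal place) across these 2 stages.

17.2 days

egg: 178 / (26.2 − 10.7) = 178 / 15.5 = 11.484 d.
nymphal: 91 / (26.2 − 10.4) = 91 / 15.8 = 5.759 d.
Sum = 17.243 ≈ 17.2 days.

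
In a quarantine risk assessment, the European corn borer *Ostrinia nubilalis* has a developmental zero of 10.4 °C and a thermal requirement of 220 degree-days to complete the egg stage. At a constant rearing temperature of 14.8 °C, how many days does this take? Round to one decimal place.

Daily accumulation = 14.8 − 10.4 = 4.4 DD/day.
Duration = 220 / 4.4 = 50.000 ≈ 50.0 days.

50.0 days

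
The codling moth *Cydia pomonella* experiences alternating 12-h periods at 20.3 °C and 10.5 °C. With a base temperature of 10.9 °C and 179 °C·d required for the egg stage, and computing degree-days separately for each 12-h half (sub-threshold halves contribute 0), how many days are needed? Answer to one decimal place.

Day half: max(0, 20.3 − 10.9) × 0.5 = 9.4 × 0.5 = 4.70 DD.
Night half: max(0, 10.5 − 10.9) × 0.5 = 0.0 × 0.5 = 0.00 DD.
Per 24 h: 4.70 DD/day.
Duration = 179 / 4.70 = 38.085 ≈ 38.1 days.

38.1 days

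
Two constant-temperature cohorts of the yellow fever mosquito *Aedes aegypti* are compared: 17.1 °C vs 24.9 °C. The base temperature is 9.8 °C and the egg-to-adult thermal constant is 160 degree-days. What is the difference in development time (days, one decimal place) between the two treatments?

At 17.1 °C: 160 / (17.1 − 9.8) = 160 / 7.3 = 21.918 d.
At 24.9 °C: 160 / (24.9 − 9.8) = 160 / 15.1 = 10.596 d.
Difference = |21.918 − 10.596| = 11.322 ≈ 11.3 days.

11.3 days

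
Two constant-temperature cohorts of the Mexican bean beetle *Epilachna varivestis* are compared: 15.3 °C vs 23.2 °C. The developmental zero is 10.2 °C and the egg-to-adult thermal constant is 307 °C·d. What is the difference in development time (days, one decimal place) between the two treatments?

36.6 days

At 15.3 °C: 307 / (15.3 − 10.2) = 307 / 5.1 = 60.196 d.
At 23.2 °C: 307 / (23.2 − 10.2) = 307 / 13.0 = 23.615 d.
Difference = |60.196 − 23.615| = 36.581 ≈ 36.6 days.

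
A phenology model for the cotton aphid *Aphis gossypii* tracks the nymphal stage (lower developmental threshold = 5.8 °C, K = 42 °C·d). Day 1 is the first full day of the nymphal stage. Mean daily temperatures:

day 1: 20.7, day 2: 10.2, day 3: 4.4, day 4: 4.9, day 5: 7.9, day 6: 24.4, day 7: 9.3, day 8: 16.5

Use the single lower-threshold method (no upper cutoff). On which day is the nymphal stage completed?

Daily DD above 5.8 °C: 14.9, 4.4, 0.0, 0.0, 2.1, 18.6, 3.5, 10.7.
Cumulative: 14.9, 19.3, 19.3, 19.3, 21.4, 40.0, 43.5, 54.2.
The total first reaches 42 DD on day 7.

day 7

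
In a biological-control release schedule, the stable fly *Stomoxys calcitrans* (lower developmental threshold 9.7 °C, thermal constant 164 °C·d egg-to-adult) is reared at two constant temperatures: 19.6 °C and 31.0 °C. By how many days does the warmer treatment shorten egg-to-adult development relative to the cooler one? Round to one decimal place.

8.9 days

At 19.6 °C: 164 / (19.6 − 9.7) = 164 / 9.9 = 16.566 d.
At 31.0 °C: 164 / (31.0 − 9.7) = 164 / 21.3 = 7.700 d.
Difference = |16.566 − 7.700| = 8.866 ≈ 8.9 days.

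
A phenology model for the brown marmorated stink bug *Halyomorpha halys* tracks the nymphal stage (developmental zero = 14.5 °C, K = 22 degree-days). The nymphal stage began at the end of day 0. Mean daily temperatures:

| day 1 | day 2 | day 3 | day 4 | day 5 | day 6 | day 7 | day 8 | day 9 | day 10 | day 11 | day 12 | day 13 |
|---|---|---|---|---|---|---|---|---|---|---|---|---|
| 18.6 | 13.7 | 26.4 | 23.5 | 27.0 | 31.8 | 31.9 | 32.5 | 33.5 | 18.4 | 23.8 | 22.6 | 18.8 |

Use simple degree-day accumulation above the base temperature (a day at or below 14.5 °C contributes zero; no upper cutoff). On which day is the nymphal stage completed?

Daily DD above 14.5 °C: 4.1, 0.0, 11.9, 9.0, 12.5, 17.3, 17.4, 18.0, 19.0, 3.9, 9.3, 8.1, 4.3.
Cumulative: 4.1, 4.1, 16.0, 25.0, 37.5, 54.8, 72.2, 90.2, 109.2, 113.1, 122.4, 130.5, 134.8.
The total first reaches 22 DD on day 4.

day 4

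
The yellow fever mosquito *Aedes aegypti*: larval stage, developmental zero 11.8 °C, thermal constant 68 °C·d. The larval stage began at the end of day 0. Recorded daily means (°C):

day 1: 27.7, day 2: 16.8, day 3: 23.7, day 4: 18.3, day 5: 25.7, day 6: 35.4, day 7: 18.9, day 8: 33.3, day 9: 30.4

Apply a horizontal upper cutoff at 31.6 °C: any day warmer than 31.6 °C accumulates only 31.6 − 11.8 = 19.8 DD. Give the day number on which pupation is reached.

Daily DD above 11.8 °C (capped at 19.8): 15.9, 5.0, 11.9, 6.5, 13.9, 19.8, 7.1, 19.8, 18.6.
Cumulative: 15.9, 20.9, 32.8, 39.3, 53.2, 73.0, 80.1, 99.9, 118.5.
The total first reaches 68 DD on day 6.

day 6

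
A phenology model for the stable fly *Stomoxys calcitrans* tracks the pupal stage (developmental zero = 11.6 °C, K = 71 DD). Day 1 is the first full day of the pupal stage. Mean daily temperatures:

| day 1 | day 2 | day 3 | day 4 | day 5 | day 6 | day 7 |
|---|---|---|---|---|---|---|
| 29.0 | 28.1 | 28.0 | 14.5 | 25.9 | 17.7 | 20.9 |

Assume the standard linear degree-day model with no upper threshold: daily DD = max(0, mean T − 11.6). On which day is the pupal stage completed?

day 6

Daily DD above 11.6 °C: 17.4, 16.5, 16.4, 2.9, 14.3, 6.1, 9.3.
Cumulative: 17.4, 33.9, 50.3, 53.2, 67.5, 73.6, 82.9.
The total first reaches 71 DD on day 6.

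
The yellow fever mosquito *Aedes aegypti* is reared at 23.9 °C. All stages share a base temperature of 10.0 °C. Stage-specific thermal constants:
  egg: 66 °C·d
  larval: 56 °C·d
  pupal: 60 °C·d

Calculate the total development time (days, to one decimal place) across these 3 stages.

13.1 days

Daily accumulation at 23.9 °C = 23.9 − 10.0 = 13.9 DD/day.
Total K = 66 + 56 + 60 = 182 DD.
Total duration = 182 / 13.9 = 13.094 ≈ 13.1 days.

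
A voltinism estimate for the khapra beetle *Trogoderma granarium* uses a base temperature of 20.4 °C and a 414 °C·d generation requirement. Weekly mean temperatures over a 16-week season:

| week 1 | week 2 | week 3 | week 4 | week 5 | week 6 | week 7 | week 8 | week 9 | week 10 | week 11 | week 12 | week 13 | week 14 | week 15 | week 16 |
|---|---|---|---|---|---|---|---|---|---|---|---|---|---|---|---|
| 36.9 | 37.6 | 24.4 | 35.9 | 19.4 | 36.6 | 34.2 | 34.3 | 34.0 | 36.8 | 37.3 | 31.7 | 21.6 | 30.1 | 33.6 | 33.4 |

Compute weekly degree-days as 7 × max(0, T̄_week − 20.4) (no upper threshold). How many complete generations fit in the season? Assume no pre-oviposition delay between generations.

Weekly DD (7 × max(0, T̄ − 20.4)): 115.5, 120.4, 28.0, 108.5, 0.0, 113.4, 96.6, 97.3, 95.2, 114.8, 118.3, 79.1, 8.4, 67.9, 92.4, 91.0.
Season total = 1346.8 DD.
Complete generations = ⌊1346.8 / 414⌋ = 3.

3 generations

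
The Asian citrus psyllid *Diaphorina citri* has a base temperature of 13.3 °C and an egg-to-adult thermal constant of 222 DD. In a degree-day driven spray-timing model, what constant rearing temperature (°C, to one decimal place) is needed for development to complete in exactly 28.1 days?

21.2 °C

Required daily accumulation = 222 / 28.1 = 7.900 DD/day.
T = T_base + 7.900 = 13.3 + 7.900 = 21.200 ≈ 21.2 °C.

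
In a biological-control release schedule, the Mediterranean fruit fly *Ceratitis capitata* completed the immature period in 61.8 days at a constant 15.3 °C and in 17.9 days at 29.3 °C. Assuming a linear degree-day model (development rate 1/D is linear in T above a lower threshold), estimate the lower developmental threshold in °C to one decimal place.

Equal thermal constants: D₁(T₁ − T_b) = D₂(T₂ − T_b).
61.8·(15.3 − T_b) = 17.9·(29.3 − T_b)
T_b = (61.8·15.3 − 17.9·29.3) / (61.8 − 17.9) = 421.07 / 43.9 = 9.592 °C ≈ 9.6 °C.

9.6 °C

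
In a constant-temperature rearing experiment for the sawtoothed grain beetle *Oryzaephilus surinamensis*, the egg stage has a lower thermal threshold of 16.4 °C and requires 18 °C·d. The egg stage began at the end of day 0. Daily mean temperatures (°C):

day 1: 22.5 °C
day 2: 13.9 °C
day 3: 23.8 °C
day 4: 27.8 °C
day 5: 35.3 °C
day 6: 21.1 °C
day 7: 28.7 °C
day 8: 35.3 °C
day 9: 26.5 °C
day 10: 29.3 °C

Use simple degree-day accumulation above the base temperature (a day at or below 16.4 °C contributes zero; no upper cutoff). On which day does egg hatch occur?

Daily DD above 16.4 °C: 6.1, 0.0, 7.4, 11.4, 18.9, 4.7, 12.3, 18.9, 10.1, 12.9.
Cumulative: 6.1, 6.1, 13.5, 24.9, 43.8, 48.5, 60.8, 79.7, 89.8, 102.7.
The total first reaches 18 DD on day 4.

day 4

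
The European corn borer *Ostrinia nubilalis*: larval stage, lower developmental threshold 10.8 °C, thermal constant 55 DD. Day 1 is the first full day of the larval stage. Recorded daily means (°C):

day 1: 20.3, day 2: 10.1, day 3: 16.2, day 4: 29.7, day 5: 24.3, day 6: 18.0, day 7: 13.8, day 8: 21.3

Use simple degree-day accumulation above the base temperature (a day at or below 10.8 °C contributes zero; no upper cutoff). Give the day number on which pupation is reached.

Daily DD above 10.8 °C: 9.5, 0.0, 5.4, 18.9, 13.5, 7.2, 3.0, 10.5.
Cumulative: 9.5, 9.5, 14.9, 33.8, 47.3, 54.5, 57.5, 68.0.
The total first reaches 55 DD on day 7.

day 7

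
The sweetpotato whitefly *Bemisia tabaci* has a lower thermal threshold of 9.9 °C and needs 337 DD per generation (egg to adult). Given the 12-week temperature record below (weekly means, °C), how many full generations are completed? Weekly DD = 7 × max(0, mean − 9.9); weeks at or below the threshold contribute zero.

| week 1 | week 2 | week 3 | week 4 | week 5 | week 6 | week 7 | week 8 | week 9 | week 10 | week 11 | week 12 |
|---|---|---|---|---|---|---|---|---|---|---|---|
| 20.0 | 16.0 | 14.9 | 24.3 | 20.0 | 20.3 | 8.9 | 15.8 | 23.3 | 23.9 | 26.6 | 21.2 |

Weekly DD (7 × max(0, T̄ − 9.9)): 70.7, 42.7, 35.0, 100.8, 70.7, 72.8, 0.0, 41.3, 93.8, 98.0, 116.9, 79.1.
Season total = 821.8 DD.
Complete generations = ⌊821.8 / 337⌋ = 2.

2 generations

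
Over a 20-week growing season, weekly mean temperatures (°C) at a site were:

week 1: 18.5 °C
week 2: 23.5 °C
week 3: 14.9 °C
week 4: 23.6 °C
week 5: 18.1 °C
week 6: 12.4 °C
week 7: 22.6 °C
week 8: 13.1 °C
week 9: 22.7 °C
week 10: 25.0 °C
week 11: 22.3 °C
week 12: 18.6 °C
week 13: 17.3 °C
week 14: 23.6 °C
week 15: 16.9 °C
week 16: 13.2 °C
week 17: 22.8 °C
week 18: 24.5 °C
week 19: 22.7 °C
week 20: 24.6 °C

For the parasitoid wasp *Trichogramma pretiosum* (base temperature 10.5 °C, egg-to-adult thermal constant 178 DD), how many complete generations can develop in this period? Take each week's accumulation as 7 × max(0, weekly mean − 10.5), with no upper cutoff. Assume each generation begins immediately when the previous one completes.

Weekly DD (7 × max(0, T̄ − 10.5)): 56.0, 91.0, 30.8, 91.7, 53.2, 13.3, 84.7, 18.2, 85.4, 101.5, 82.6, 56.7, 47.6, 91.7, 44.8, 18.9, 86.1, 98.0, 85.4, 98.7.
Season total = 1336.3 DD.
Complete generations = ⌊1336.3 / 178⌋ = 7.

7 generations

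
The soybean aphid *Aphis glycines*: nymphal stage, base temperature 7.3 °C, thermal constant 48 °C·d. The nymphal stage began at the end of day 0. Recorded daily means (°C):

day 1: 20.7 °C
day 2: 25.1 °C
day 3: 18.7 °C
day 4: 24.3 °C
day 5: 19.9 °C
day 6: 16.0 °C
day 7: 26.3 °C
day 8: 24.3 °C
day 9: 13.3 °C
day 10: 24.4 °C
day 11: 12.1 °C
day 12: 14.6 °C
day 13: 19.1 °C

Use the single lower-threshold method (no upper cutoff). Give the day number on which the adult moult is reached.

day 4

Daily DD above 7.3 °C: 13.4, 17.8, 11.4, 17.0, 12.6, 8.7, 19.0, 17.0, 6.0, 17.1, 4.8, 7.3, 11.8.
Cumulative: 13.4, 31.2, 42.6, 59.6, 72.2, 80.9, 99.9, 116.9, 122.9, 140.0, 144.8, 152.1, 163.9.
The total first reaches 48 DD on day 4.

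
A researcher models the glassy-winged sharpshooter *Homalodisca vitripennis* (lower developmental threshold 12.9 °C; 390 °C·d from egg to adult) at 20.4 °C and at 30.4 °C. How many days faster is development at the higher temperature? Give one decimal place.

29.7 days

At 20.4 °C: 390 / (20.4 − 12.9) = 390 / 7.5 = 52.000 d.
At 30.4 °C: 390 / (30.4 − 12.9) = 390 / 17.5 = 22.286 d.
Difference = |52.000 − 22.286| = 29.714 ≈ 29.7 days.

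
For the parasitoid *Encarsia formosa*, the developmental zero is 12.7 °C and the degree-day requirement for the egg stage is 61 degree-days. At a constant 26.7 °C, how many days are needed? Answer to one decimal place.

Daily accumulation = 26.7 − 12.7 = 14.0 DD/day.
Duration = 61 / 14.0 = 4.357 ≈ 4.4 days.

4.4 days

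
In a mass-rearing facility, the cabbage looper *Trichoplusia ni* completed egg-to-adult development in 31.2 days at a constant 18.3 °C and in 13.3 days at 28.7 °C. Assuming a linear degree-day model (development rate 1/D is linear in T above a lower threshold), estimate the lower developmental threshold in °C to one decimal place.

Equal thermal constants: D₁(T₁ − T_b) = D₂(T₂ − T_b).
31.2·(18.3 − T_b) = 13.3·(28.7 − T_b)
T_b = (31.2·18.3 − 13.3·28.7) / (31.2 − 13.3) = 189.25 / 17.9 = 10.573 °C ≈ 10.6 °C.

10.6 °C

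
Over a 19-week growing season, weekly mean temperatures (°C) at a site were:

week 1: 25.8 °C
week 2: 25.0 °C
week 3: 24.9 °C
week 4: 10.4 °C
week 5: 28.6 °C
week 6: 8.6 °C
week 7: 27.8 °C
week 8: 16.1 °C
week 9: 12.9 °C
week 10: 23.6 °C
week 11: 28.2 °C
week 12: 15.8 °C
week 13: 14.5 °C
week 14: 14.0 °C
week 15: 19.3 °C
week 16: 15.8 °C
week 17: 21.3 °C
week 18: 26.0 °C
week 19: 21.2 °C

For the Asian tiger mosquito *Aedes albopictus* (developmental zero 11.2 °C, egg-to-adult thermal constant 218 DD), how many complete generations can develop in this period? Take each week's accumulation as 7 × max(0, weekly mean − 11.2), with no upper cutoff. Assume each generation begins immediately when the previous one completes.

5 generations

Weekly DD (7 × max(0, T̄ − 11.2)): 102.2, 96.6, 95.9, 0.0, 121.8, 0.0, 116.2, 34.3, 11.9, 86.8, 119.0, 32.2, 23.1, 19.6, 56.7, 32.2, 70.7, 103.6, 70.0.
Season total = 1192.8 DD.
Complete generations = ⌊1192.8 / 218⌋ = 5.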